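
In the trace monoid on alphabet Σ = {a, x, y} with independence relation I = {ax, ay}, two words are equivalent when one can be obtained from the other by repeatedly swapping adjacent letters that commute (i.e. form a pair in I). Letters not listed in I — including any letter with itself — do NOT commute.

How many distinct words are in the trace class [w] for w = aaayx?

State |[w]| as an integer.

0(a) covers ∅
1(a) covers 0:a
2(a) covers 1:a
3(y) covers ∅
4(x) covers 3:y
floor of heap: 0:a, 3:y
completions by unplaced set U, small U first (add the entries for U minus each lowest piece of U):
  |U|=1: {2}:1  {4}:1
  |U|=2: {1,2}:1  {2,4}:2  {3,4}:1
  |U|=3: {0,1,2}:1  {1,2,4}:3  {2,3,4}:3
  start at 0(a): 6
  start at 3(y): 4
sum over floor = 10

10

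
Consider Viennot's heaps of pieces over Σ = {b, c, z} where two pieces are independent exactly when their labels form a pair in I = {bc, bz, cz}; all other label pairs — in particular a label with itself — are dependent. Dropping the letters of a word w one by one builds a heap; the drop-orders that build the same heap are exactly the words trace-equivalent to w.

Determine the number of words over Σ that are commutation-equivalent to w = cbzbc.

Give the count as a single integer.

piece 0:c — minimal
piece 1:b — minimal
piece 2:z — minimal
piece 3:b rests on {1:b}
piece 4:c rests on {0:c}
minimal pieces: {0:c, 1:b, 2:z}
ways to finish when only these pieces remain (= sum over removing one remaining piece with nothing left below it):
  1 left: {2}→1  {3}→1  {4}→1
  2 left: {0,4}→1  {1,3}→1  {2,3}→2  {2,4}→2  {3,4}→2
  3 left: {0,2,4}→3  {0,3,4}→3  {1,2,3}→3  {1,3,4}→3  {2,3,4}→6
  placing 0:c first → 12 extensions
  placing 1:b first → 12 extensions
  placing 2:z first → 6 extensions
total linear extensions = 30

30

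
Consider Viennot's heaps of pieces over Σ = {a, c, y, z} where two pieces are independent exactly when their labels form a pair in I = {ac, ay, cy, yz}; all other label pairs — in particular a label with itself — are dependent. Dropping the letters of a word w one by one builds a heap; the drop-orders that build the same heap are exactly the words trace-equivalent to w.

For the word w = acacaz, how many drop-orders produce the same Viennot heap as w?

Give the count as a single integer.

10

drop 0:a onto floor
drop 1:c onto floor
drop 2:a onto {0:a}
drop 3:c onto {1:c}
drop 4:a onto {2:a}
drop 5:z onto {3:c, 4:a}
ground layer = {0:a, 1:c}
drop-orders for the pieces not yet dropped (sum over which currently-grounded one goes next):
  1 to go: {5} 1
  2 to go: {3,5} 1  {4,5} 1
  3 to go: {1,3,5} 1  {2,4,5} 1  {3,4,5} 2
  4 to go: {0,2,4,5} 1  {1,3,4,5} 3  {2,3,4,5} 3
  if 0:a drops first: 6 orders
  if 1:c drops first: 4 orders
heap linearizations: 10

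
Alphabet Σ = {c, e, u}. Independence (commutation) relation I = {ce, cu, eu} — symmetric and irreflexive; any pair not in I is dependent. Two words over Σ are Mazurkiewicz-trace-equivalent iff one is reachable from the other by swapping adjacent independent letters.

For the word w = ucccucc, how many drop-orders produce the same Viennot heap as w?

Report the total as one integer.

21

#0=u has no predecessor
#1=c has no predecessor
#2=c depends on [1:c]
#3=c depends on [2:c]
#4=u depends on [0:u]
#5=c depends on [3:c]
#6=c depends on [5:c]
sources: [0:u, 1:c]
N(rest) = Σ N(rest − s) over sources s of rest; N(one piece) = 1:
  size 1 → [4]=1  [6]=1
  size 2 → [0,4]=1  [4,6]=2  [5,6]=1
  size 3 → [0,4,6]=3  [3,5,6]=1  [4,5,6]=3
  size 4 → [0,4,5,6]=6  [2,3,5,6]=1  [3,4,5,6]=4
  size 5 → [0,3,4,5,6]=10  [1,2,3,5,6]=1  [2,3,4,5,6]=5
  first=0(u) contributes 6
  first=1(c) contributes 15
|[w]| = 21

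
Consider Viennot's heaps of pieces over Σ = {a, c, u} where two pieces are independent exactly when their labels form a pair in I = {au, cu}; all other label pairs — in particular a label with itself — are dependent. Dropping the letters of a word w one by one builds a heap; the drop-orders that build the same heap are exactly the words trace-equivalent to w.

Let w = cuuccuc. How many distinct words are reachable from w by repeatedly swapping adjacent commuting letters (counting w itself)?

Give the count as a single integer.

35

#0=c has no predecessor
#1=u has no predecessor
#2=u depends on [1:u]
#3=c depends on [0:c]
#4=c depends on [3:c]
#5=u depends on [2:u]
#6=c depends on [4:c]
sources: [0:c, 1:u]
N(rest) = Σ N(rest − s) over sources s of rest; N(one piece) = 1:
  size 1 → [5]=1  [6]=1
  size 2 → [2,5]=1  [4,6]=1  [5,6]=2
  size 3 → [1,2,5]=1  [2,5,6]=3  [3,4,6]=1  [4,5,6]=3
  size 4 → [0,3,4,6]=1  [1,2,5,6]=4  [2,4,5,6]=6  [3,4,5,6]=4
  size 5 → [0,3,4,5,6]=5  [1,2,4,5,6]=10  [2,3,4,5,6]=10
  first=0(c) contributes 20
  first=1(u) contributes 15
|[w]| = 35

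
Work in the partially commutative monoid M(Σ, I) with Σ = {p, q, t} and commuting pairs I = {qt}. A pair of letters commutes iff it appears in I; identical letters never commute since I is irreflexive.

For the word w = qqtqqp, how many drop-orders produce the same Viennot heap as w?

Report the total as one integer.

5

0(q) covers ∅
1(q) covers 0:q
2(t) covers ∅
3(q) covers 1:q
4(q) covers 3:q
5(p) covers 2:t, 4:q
floor of heap: 0:q, 2:t
completions by unplaced set U, small U first (add the entries for U minus each lowest piece of U):
  |U|=1: {5}:1
  |U|=2: {2,5}:1  {4,5}:1
  |U|=3: {2,4,5}:2  {3,4,5}:1
  |U|=4: {1,3,4,5}:1  {2,3,4,5}:3
  start at 0(q): 4
  start at 2(t): 1
sum over floor = 5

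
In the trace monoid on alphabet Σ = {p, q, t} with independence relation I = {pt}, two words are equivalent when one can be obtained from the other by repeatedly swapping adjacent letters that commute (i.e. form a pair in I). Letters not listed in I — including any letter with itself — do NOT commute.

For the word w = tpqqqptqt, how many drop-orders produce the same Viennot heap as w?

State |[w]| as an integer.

4

#0=t has no predecessor
#1=p has no predecessor
#2=q depends on [0:t, 1:p]
#3=q depends on [2:q]
#4=q depends on [3:q]
#5=p depends on [4:q]
#6=t depends on [4:q]
#7=q depends on [5:p, 6:t]
#8=t depends on [7:q]
sources: [0:t, 1:p]
N(rest) = Σ N(rest − s) over sources s of rest; N(one piece) = 1:
  size 1 → [8]=1
  size 2 → [7,8]=1
  size 3 → [5,7,8]=1  [6,7,8]=1
  size 4 → [5,6,7,8]=2
  size 5 → [4,5,6,7,8]=2
  size 6 → [3,4,5,6,7,8]=2
  size 7 → [2,3,4,5,6,7,8]=2
  first=0(t) contributes 2
  first=1(p) contributes 2
|[w]| = 4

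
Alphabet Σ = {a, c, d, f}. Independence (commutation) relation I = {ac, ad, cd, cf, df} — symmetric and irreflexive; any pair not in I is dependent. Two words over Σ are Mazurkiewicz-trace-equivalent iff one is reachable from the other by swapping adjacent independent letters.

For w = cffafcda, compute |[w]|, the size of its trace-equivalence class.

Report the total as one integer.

168

piece 0:c — minimal
piece 1:f — minimal
piece 2:f rests on {1:f}
piece 3:a rests on {2:f}
piece 4:f rests on {3:a}
piece 5:c rests on {0:c}
piece 6:d — minimal
piece 7:a rests on {4:f}
minimal pieces: {0:c, 1:f, 6:d}
ways to finish when only these pieces remain (= sum over removing one remaining piece with nothing left below it):
  1 left: {5}→1  {6}→1  {7}→1
  2 left: {0,5}→1  {4,7}→1  {5,6}→2  {5,7}→2  {6,7}→2
  3 left: {0,5,6}→3  {0,5,7}→3  {3,4,7}→1  {4,5,7}→3  {4,6,7}→3  {5,6,7}→6
  4 left: {0,4,5,7}→6  {0,5,6,7}→12  {2,3,4,7}→1  {3,4,5,7}→4  {3,4,6,7}→4  {4,5,6,7}→12
  5 left: {0,3,4,5,7}→10  {0,4,5,6,7}→30  {1,2,3,4,7}→1  {2,3,4,5,7}→5  {2,3,4,6,7}→5  {3,4,5,6,7}→20
  6 left: {0,2,3,4,5,7}→15  {0,3,4,5,6,7}→60  {1,2,3,4,5,7}→6  {1,2,3,4,6,7}→6  {2,3,4,5,6,7}→30
  placing 0:c first → 42 extensions
  placing 1:f first → 105 extensions
  placing 6:d first → 21 extensions
total linear extensions = 168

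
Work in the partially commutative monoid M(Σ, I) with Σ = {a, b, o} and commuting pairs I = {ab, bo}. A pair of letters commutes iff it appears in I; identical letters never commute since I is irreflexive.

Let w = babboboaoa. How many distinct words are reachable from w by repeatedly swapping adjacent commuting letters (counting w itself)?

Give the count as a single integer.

210

piece 0:b — minimal
piece 1:a — minimal
piece 2:b rests on {0:b}
piece 3:b rests on {2:b}
piece 4:o rests on {1:a}
piece 5:b rests on {3:b}
piece 6:o rests on {4:o}
piece 7:a rests on {6:o}
piece 8:o rests on {7:a}
piece 9:a rests on {8:o}
minimal pieces: {0:b, 1:a}
ways to finish when only these pieces remain (= sum over removing one remaining piece with nothing left below it):
  1 left: {5}→1  {9}→1
  2 left: {3,5}→1  {5,9}→2  {8,9}→1
  3 left: {2,3,5}→1  {3,5,9}→3  {5,8,9}→3  {7,8,9}→1
  4 left: {0,2,3,5}→1  {2,3,5,9}→4  {3,5,8,9}→6  {5,7,8,9}→4  {6,7,8,9}→1
  5 left: {0,2,3,5,9}→5  {2,3,5,8,9}→10  {3,5,7,8,9}→10  {4,6,7,8,9}→1  {5,6,7,8,9}→5
  6 left: {0,2,3,5,8,9}→15  {1,4,6,7,8,9}→1  {2,3,5,7,8,9}→20  {3,5,6,7,8,9}→15  {4,5,6,7,8,9}→6
  7 left: {0,2,3,5,7,8,9}→35  {1,4,5,6,7,8,9}→7  {2,3,5,6,7,8,9}→35  {3,4,5,6,7,8,9}→21
  8 left: {0,2,3,5,6,7,8,9}→70  {1,3,4,5,6,7,8,9}→28  {2,3,4,5,6,7,8,9}→56
  placing 0:b first → 84 extensions
  placing 1:a first → 126 extensions
total linear extensions = 210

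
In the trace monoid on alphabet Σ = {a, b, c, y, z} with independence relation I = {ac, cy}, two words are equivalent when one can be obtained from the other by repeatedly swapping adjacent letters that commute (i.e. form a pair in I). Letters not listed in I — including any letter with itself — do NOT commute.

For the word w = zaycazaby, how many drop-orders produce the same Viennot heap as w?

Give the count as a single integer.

0(z) covers ∅
1(a) covers 0:z
2(y) covers 1:a
3(c) covers 0:z
4(a) covers 2:y
5(z) covers 3:c, 4:a
6(a) covers 5:z
7(b) covers 6:a
8(y) covers 7:b
floor of heap: 0:z
completions by unplaced set U, small U first (add the entries for U minus each lowest piece of U):
  |U|=1: {8}:1
  |U|=2: {7,8}:1
  |U|=3: {6,7,8}:1
  |U|=4: {5,6,7,8}:1
  |U|=5: {3,5,6,7,8}:1  {4,5,6,7,8}:1
  |U|=6: {2,4,5,6,7,8}:1  {3,4,5,6,7,8}:2
  |U|=7: {1,2,4,5,6,7,8}:1  {2,3,4,5,6,7,8}:3
  start at 0(z): 4

4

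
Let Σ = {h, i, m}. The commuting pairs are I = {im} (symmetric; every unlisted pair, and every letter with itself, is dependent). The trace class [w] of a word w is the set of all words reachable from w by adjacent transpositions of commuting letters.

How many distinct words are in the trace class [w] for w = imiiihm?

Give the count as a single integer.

0(i) covers ∅
1(m) covers ∅
2(i) covers 0:i
3(i) covers 2:i
4(i) covers 3:i
5(h) covers 1:m, 4:i
6(m) covers 5:h
floor of heap: 0:i, 1:m
completions by unplaced set U, small U first (add the entries for U minus each lowest piece of U):
  |U|=1: {6}:1
  |U|=2: {5,6}:1
  |U|=3: {1,5,6}:1  {4,5,6}:1
  |U|=4: {1,4,5,6}:2  {3,4,5,6}:1
  |U|=5: {1,3,4,5,6}:3  {2,3,4,5,6}:1
  start at 0(i): 4
  start at 1(m): 1
sum over floor = 5

5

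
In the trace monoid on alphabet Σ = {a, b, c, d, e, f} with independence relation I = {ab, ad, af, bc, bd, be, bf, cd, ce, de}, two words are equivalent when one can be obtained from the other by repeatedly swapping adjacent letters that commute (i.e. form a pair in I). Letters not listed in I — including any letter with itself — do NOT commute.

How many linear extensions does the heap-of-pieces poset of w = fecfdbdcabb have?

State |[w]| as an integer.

0(f) covers ∅
1(e) covers 0:f
2(c) covers 0:f
3(f) covers 1:e, 2:c
4(d) covers 3:f
5(b) covers ∅
6(d) covers 4:d
7(c) covers 3:f
8(a) covers 7:c
9(b) covers 5:b
10(b) covers 9:b
floor of heap: 0:f, 5:b
completions by unplaced set U, small U first (add the entries for U minus each lowest piece of U):
  |U|=1: {6}:1  {8}:1  {10}:1
  |U|=2: {4,6}:1  {6,8}:2  {6,10}:2  {7,8}:1  {8,10}:2  {9,10}:1
  |U|=3: {4,6,8}:3  {4,6,10}:3  {5,9,10}:1  {6,7,8}:3  {6,8,10}:6  {6,9,10}:3  {7,8,10}:3  {8,9,10}:3
  |U|=4: {4,6,7,8}:6  {4,6,8,10}:12  {4,6,9,10}:6  {5,6,9,10}:4  {5,8,9,10}:4  {6,7,8,10}:12  {6,8,9,10}:12  {7,8,9,10}:6
  |U|=5: {3,4,6,7,8}:6  {4,5,6,9,10}:10  {4,6,7,8,10}:30  {4,6,8,9,10}:30  {5,6,8,9,10}:20  {5,7,8,9,10}:10  {6,7,8,9,10}:30
  |U|=6: {1,3,4,6,7,8}:6  {2,3,4,6,7,8}:6  {3,4,6,7,8,10}:36  {4,5,6,8,9,10}:60  {4,6,7,8,9,10}:90  {5,6,7,8,9,10}:60
  |U|=7: {1,2,3,4,6,7,8}:12  {1,3,4,6,7,8,10}:42  {2,3,4,6,7,8,10}:42  {3,4,6,7,8,9,10}:126  {4,5,6,7,8,9,10}:210
  |U|=8: {0,1,2,3,4,6,7,8}:12  {1,2,3,4,6,7,8,10}:96  {1,3,4,6,7,8,9,10}:168  {2,3,4,6,7,8,9,10}:168  {3,4,5,6,7,8,9,10}:336
  |U|=9: {0,1,2,3,4,6,7,8,10}:108  {1,2,3,4,6,7,8,9,10}:432  {1,3,4,5,6,7,8,9,10}:504  {2,3,4,5,6,7,8,9,10}:504
  start at 0(f): 1440
  start at 5(b): 540
sum over floor = 1980

1980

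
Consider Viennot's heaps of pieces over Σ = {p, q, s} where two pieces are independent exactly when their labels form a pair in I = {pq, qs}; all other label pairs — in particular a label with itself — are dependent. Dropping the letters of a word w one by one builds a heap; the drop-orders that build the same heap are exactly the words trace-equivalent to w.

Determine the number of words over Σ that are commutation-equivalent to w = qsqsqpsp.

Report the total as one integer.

0(q) covers ∅
1(s) covers ∅
2(q) covers 0:q
3(s) covers 1:s
4(q) covers 2:q
5(p) covers 3:s
6(s) covers 5:p
7(p) covers 6:s
floor of heap: 0:q, 1:s
completions by unplaced set U, small U first (add the entries for U minus each lowest piece of U):
  |U|=1: {4}:1  {7}:1
  |U|=2: {2,4}:1  {4,7}:2  {6,7}:1
  |U|=3: {0,2,4}:1  {2,4,7}:3  {4,6,7}:3  {5,6,7}:1
  |U|=4: {0,2,4,7}:4  {2,4,6,7}:6  {3,5,6,7}:1  {4,5,6,7}:4
  |U|=5: {0,2,4,6,7}:10  {1,3,5,6,7}:1  {2,4,5,6,7}:10  {3,4,5,6,7}:5
  |U|=6: {0,2,4,5,6,7}:20  {1,3,4,5,6,7}:6  {2,3,4,5,6,7}:15
  start at 0(q): 21
  start at 1(s): 35
sum over floor = 56

56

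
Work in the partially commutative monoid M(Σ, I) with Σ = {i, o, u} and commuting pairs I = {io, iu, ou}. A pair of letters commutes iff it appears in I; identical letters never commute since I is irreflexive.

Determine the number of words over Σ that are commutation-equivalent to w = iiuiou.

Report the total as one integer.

60

drop 0:i onto floor
drop 1:i onto {0:i}
drop 2:u onto floor
drop 3:i onto {1:i}
drop 4:o onto floor
drop 5:u onto {2:u}
ground layer = {0:i, 2:u, 4:o}
drop-orders for the pieces not yet dropped (sum over which currently-grounded one goes next):
  1 to go: {3} 1  {4} 1  {5} 1
  2 to go: {1,3} 1  {2,5} 1  {3,4} 2  {3,5} 2  {4,5} 2
  3 to go: {0,1,3} 1  {1,3,4} 3  {1,3,5} 3  {2,3,5} 3  {2,4,5} 3  {3,4,5} 6
  4 to go: {0,1,3,4} 4  {0,1,3,5} 4  {1,2,3,5} 6  {1,3,4,5} 12  {2,3,4,5} 12
  if 0:i drops first: 30 orders
  if 2:u drops first: 20 orders
  if 4:o drops first: 10 orders
heap linearizations: 60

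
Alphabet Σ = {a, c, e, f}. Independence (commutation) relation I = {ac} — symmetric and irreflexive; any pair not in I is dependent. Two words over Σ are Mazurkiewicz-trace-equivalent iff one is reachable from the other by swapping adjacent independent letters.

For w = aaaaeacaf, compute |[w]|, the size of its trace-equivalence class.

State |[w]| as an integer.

3

0(a) covers ∅
1(a) covers 0:a
2(a) covers 1:a
3(a) covers 2:a
4(e) covers 3:a
5(a) covers 4:e
6(c) covers 4:e
7(a) covers 5:a
8(f) covers 6:c, 7:a
floor of heap: 0:a
completions by unplaced set U, small U first (add the entries for U minus each lowest piece of U):
  |U|=1: {8}:1
  |U|=2: {6,8}:1  {7,8}:1
  |U|=3: {5,7,8}:1  {6,7,8}:2
  |U|=4: {5,6,7,8}:3
  |U|=5: {4,5,6,7,8}:3
  |U|=6: {3,4,5,6,7,8}:3
  |U|=7: {2,3,4,5,6,7,8}:3
  start at 0(a): 3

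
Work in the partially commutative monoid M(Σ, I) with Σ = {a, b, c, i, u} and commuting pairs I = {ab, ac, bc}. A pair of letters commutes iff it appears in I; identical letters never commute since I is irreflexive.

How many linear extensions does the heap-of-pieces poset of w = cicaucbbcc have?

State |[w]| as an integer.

20

drop 0:c onto floor
drop 1:i onto {0:c}
drop 2:c onto {1:i}
drop 3:a onto {1:i}
drop 4:u onto {2:c, 3:a}
drop 5:c onto {4:u}
drop 6:b onto {4:u}
drop 7:b onto {6:b}
drop 8:c onto {5:c}
drop 9:c onto {8:c}
ground layer = {0:c}
drop-orders for the pieces not yet dropped (sum over which currently-grounded one goes next):
  1 to go: {7} 1  {9} 1
  2 to go: {6,7} 1  {7,9} 2  {8,9} 1
  3 to go: {5,8,9} 1  {6,7,9} 3  {7,8,9} 3
  4 to go: {5,7,8,9} 4  {6,7,8,9} 6
  5 to go: {5,6,7,8,9} 10
  6 to go: {4,5,6,7,8,9} 10
  7 to go: {2,4,5,6,7,8,9} 10  {3,4,5,6,7,8,9} 10
  8 to go: {2,3,4,5,6,7,8,9} 20
  if 0:c drops first: 20 orders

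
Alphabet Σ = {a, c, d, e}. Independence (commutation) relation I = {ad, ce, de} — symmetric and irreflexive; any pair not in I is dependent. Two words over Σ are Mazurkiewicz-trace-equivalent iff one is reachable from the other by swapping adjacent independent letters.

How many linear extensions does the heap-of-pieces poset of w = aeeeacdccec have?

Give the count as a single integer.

6

#0=a has no predecessor
#1=e depends on [0:a]
#2=e depends on [1:e]
#3=e depends on [2:e]
#4=a depends on [3:e]
#5=c depends on [4:a]
#6=d depends on [5:c]
#7=c depends on [6:d]
#8=c depends on [7:c]
#9=e depends on [4:a]
#10=c depends on [8:c]
sources: [0:a]
N(rest) = Σ N(rest − s) over sources s of rest; N(one piece) = 1:
  size 1 → [9]=1  [10]=1
  size 2 → [8,10]=1  [9,10]=2
  size 3 → [7,8,10]=1  [8,9,10]=3
  size 4 → [6,7,8,10]=1  [7,8,9,10]=4
  size 5 → [5,6,7,8,10]=1  [6,7,8,9,10]=5
  size 6 → [5,6,7,8,9,10]=6
  size 7 → [4,5,6,7,8,9,10]=6
  size 8 → [3,4,5,6,7,8,9,10]=6
  size 9 → [2,3,4,5,6,7,8,9,10]=6
  first=0(a) contributes 6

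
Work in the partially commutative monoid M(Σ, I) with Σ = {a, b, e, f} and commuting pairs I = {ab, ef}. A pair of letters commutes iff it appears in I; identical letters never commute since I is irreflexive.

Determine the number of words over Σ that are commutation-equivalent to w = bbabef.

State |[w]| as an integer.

8

0(b) covers ∅
1(b) covers 0:b
2(a) covers ∅
3(b) covers 1:b
4(e) covers 2:a, 3:b
5(f) covers 2:a, 3:b
floor of heap: 0:b, 2:a
completions by unplaced set U, small U first (add the entries for U minus each lowest piece of U):
  |U|=1: {4}:1  {5}:1
  |U|=2: {4,5}:2
  |U|=3: {2,4,5}:2  {3,4,5}:2
  |U|=4: {1,3,4,5}:2  {2,3,4,5}:4
  start at 0(b): 6
  start at 2(a): 2
sum over floor = 8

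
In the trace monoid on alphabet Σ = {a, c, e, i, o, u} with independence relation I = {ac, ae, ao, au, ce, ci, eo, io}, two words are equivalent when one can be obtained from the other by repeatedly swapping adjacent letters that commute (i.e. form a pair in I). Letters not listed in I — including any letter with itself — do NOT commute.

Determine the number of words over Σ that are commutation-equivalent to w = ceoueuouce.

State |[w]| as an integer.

#0=c has no predecessor
#1=e has no predecessor
#2=o depends on [0:c]
#3=u depends on [1:e, 2:o]
#4=e depends on [3:u]
#5=u depends on [4:e]
#6=o depends on [5:u]
#7=u depends on [6:o]
#8=c depends on [7:u]
#9=e depends on [7:u]
sources: [0:c, 1:e]
N(rest) = Σ N(rest − s) over sources s of rest; N(one piece) = 1:
  size 1 → [8]=1  [9]=1
  size 2 → [8,9]=2
  size 3 → [7,8,9]=2
  size 4 → [6,7,8,9]=2
  size 5 → [5,6,7,8,9]=2
  size 6 → [4,5,6,7,8,9]=2
  size 7 → [3,4,5,6,7,8,9]=2
  size 8 → [1,3,4,5,6,7,8,9]=2  [2,3,4,5,6,7,8,9]=2
  first=0(c) contributes 4
  first=1(e) contributes 2
|[w]| = 6

6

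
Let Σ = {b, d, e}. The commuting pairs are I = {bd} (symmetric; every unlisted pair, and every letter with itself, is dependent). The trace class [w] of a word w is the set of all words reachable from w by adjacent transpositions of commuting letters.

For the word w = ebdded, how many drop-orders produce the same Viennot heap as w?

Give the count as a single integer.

3

piece 0:e — minimal
piece 1:b rests on {0:e}
piece 2:d rests on {0:e}
piece 3:d rests on {2:d}
piece 4:e rests on {1:b, 3:d}
piece 5:d rests on {4:e}
minimal pieces: {0:e}
ways to finish when only these pieces remain (= sum over removing one remaining piece with nothing left below it):
  1 left: {5}→1
  2 left: {4,5}→1
  3 left: {1,4,5}→1  {3,4,5}→1
  4 left: {1,3,4,5}→2  {2,3,4,5}→1
  placing 0:e first → 3 extensions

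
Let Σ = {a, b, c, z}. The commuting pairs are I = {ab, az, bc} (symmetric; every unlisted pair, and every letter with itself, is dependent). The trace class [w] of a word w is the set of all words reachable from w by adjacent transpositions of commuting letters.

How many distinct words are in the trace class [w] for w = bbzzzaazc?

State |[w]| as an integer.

piece 0:b — minimal
piece 1:b rests on {0:b}
piece 2:z rests on {1:b}
piece 3:z rests on {2:z}
piece 4:z rests on {3:z}
piece 5:a — minimal
piece 6:a rests on {5:a}
piece 7:z rests on {4:z}
piece 8:c rests on {6:a, 7:z}
minimal pieces: {0:b, 5:a}
ways to finish when only these pieces remain (= sum over removing one remaining piece with nothing left below it):
  1 left: {8}→1
  2 left: {6,8}→1  {7,8}→1
  3 left: {4,7,8}→1  {5,6,8}→1  {6,7,8}→2
  4 left: {3,4,7,8}→1  {4,6,7,8}→3  {5,6,7,8}→3
  5 left: {2,3,4,7,8}→1  {3,4,6,7,8}→4  {4,5,6,7,8}→6
  6 left: {1,2,3,4,7,8}→1  {2,3,4,6,7,8}→5  {3,4,5,6,7,8}→10
  7 left: {0,1,2,3,4,7,8}→1  {1,2,3,4,6,7,8}→6  {2,3,4,5,6,7,8}→15
  placing 0:b first → 21 extensions
  placing 5:a first → 7 extensions
total linear extensions = 28

28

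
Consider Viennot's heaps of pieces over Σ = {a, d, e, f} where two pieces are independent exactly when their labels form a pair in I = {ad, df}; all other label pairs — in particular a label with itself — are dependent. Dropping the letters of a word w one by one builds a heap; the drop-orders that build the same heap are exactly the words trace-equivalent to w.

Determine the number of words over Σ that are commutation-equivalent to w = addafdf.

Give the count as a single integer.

#0=a has no predecessor
#1=d has no predecessor
#2=d depends on [1:d]
#3=a depends on [0:a]
#4=f depends on [3:a]
#5=d depends on [2:d]
#6=f depends on [4:f]
sources: [0:a, 1:d]
N(rest) = Σ N(rest − s) over sources s of rest; N(one piece) = 1:
  size 1 → [5]=1  [6]=1
  size 2 → [2,5]=1  [4,6]=1  [5,6]=2
  size 3 → [1,2,5]=1  [2,5,6]=3  [3,4,6]=1  [4,5,6]=3
  size 4 → [0,3,4,6]=1  [1,2,5,6]=4  [2,4,5,6]=6  [3,4,5,6]=4
  size 5 → [0,3,4,5,6]=5  [1,2,4,5,6]=10  [2,3,4,5,6]=10
  first=0(a) contributes 20
  first=1(d) contributes 15
|[w]| = 35

35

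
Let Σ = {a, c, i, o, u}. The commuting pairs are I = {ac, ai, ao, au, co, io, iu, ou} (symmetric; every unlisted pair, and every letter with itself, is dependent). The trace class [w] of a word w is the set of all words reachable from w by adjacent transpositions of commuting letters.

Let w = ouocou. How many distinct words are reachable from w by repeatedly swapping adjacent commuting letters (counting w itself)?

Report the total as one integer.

20

piece 0:o — minimal
piece 1:u — minimal
piece 2:o rests on {0:o}
piece 3:c rests on {1:u}
piece 4:o rests on {2:o}
piece 5:u rests on {3:c}
minimal pieces: {0:o, 1:u}
ways to finish when only these pieces remain (= sum over removing one remaining piece with nothing left below it):
  1 left: {4}→1  {5}→1
  2 left: {2,4}→1  {3,5}→1  {4,5}→2
  3 left: {0,2,4}→1  {1,3,5}→1  {2,4,5}→3  {3,4,5}→3
  4 left: {0,2,4,5}→4  {1,3,4,5}→4  {2,3,4,5}→6
  placing 0:o first → 10 extensions
  placing 1:u first → 10 extensions
total linear extensions = 20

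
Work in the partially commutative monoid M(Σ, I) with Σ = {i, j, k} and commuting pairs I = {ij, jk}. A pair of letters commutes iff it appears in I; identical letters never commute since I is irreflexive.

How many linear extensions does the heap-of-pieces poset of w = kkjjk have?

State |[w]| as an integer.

10

drop 0:k onto floor
drop 1:k onto {0:k}
drop 2:j onto floor
drop 3:j onto {2:j}
drop 4:k onto {1:k}
ground layer = {0:k, 2:j}
drop-orders for the pieces not yet dropped (sum over which currently-grounded one goes next):
  1 to go: {3} 1  {4} 1
  2 to go: {1,4} 1  {2,3} 1  {3,4} 2
  3 to go: {0,1,4} 1  {1,3,4} 3  {2,3,4} 3
  if 0:k drops first: 6 orders
  if 2:j drops first: 4 orders
heap linearizations: 10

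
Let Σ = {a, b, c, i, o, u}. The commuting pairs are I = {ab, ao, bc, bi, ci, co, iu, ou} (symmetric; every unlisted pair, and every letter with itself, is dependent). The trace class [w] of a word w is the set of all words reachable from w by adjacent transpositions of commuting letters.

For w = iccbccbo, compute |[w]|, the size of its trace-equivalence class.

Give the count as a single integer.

210

drop 0:i onto floor
drop 1:c onto floor
drop 2:c onto {1:c}
drop 3:b onto floor
drop 4:c onto {2:c}
drop 5:c onto {4:c}
drop 6:b onto {3:b}
drop 7:o onto {0:i, 6:b}
ground layer = {0:i, 1:c, 3:b}
drop-orders for the pieces not yet dropped (sum over which currently-grounded one goes next):
  1 to go: {5} 1  {7} 1
  2 to go: {0,7} 1  {4,5} 1  {5,7} 2  {6,7} 1
  3 to go: {0,5,7} 3  {0,6,7} 2  {2,4,5} 1  {3,6,7} 1  {4,5,7} 3  {5,6,7} 3
  4 to go: {0,3,6,7} 3  {0,4,5,7} 6  {0,5,6,7} 8  {1,2,4,5} 1  {2,4,5,7} 4  {3,5,6,7} 4  {4,5,6,7} 6
  5 to go: {0,2,4,5,7} 10  {0,3,5,6,7} 15  {0,4,5,6,7} 20  {1,2,4,5,7} 5  {2,4,5,6,7} 10  {3,4,5,6,7} 10
  6 to go: {0,1,2,4,5,7} 15  {0,2,4,5,6,7} 40  {0,3,4,5,6,7} 45  {1,2,4,5,6,7} 15  {2,3,4,5,6,7} 20
  if 0:i drops first: 35 orders
  if 1:c drops first: 105 orders
  if 3:b drops first: 70 orders
heap linearizations: 210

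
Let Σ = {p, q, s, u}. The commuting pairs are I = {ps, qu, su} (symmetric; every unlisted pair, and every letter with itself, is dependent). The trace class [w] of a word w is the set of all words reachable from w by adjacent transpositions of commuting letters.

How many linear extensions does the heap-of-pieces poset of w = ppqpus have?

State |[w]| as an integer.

drop 0:p onto floor
drop 1:p onto {0:p}
drop 2:q onto {1:p}
drop 3:p onto {2:q}
drop 4:u onto {3:p}
drop 5:s onto {2:q}
ground layer = {0:p}
drop-orders for the pieces not yet dropped (sum over which currently-grounded one goes next):
  1 to go: {4} 1  {5} 1
  2 to go: {3,4} 1  {4,5} 2
  3 to go: {3,4,5} 3
  4 to go: {2,3,4,5} 3
  if 0:p drops first: 3 orders

3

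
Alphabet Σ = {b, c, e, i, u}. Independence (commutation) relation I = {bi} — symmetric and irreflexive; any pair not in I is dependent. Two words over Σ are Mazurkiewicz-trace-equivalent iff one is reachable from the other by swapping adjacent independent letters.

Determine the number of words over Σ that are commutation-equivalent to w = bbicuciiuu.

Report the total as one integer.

3

0(b) covers ∅
1(b) covers 0:b
2(i) covers ∅
3(c) covers 1:b, 2:i
4(u) covers 3:c
5(c) covers 4:u
6(i) covers 5:c
7(i) covers 6:i
8(u) covers 7:i
9(u) covers 8:u
floor of heap: 0:b, 2:i
completions by unplaced set U, small U first (add the entries for U minus each lowest piece of U):
  |U|=1: {9}:1
  |U|=2: {8,9}:1
  |U|=3: {7,8,9}:1
  |U|=4: {6,7,8,9}:1
  |U|=5: {5,6,7,8,9}:1
  |U|=6: {4,5,6,7,8,9}:1
  |U|=7: {3,4,5,6,7,8,9}:1
  |U|=8: {1,3,4,5,6,7,8,9}:1  {2,3,4,5,6,7,8,9}:1
  start at 0(b): 2
  start at 2(i): 1
sum over floor = 3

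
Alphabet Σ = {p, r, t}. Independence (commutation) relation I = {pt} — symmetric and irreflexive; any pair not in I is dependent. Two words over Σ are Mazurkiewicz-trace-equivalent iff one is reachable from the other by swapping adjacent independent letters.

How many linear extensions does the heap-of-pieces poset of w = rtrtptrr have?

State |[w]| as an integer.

3

#0=r has no predecessor
#1=t depends on [0:r]
#2=r depends on [1:t]
#3=t depends on [2:r]
#4=p depends on [2:r]
#5=t depends on [3:t]
#6=r depends on [4:p, 5:t]
#7=r depends on [6:r]
sources: [0:r]
N(rest) = Σ N(rest − s) over sources s of rest; N(one piece) = 1:
  size 1 → [7]=1
  size 2 → [6,7]=1
  size 3 → [4,6,7]=1  [5,6,7]=1
  size 4 → [3,5,6,7]=1  [4,5,6,7]=2
  size 5 → [3,4,5,6,7]=3
  size 6 → [2,3,4,5,6,7]=3
  first=0(r) contributes 3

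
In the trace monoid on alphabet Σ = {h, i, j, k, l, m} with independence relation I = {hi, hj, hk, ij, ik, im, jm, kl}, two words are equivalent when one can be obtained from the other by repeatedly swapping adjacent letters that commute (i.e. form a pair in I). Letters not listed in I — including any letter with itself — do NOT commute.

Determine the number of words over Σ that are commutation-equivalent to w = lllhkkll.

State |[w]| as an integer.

piece 0:l — minimal
piece 1:l rests on {0:l}
piece 2:l rests on {1:l}
piece 3:h rests on {2:l}
piece 4:k — minimal
piece 5:k rests on {4:k}
piece 6:l rests on {3:h}
piece 7:l rests on {6:l}
minimal pieces: {0:l, 4:k}
ways to finish when only these pieces remain (= sum over removing one remaining piece with nothing left below it):
  1 left: {5}→1  {7}→1
  2 left: {4,5}→1  {5,7}→2  {6,7}→1
  3 left: {3,6,7}→1  {4,5,7}→3  {5,6,7}→3
  4 left: {2,3,6,7}→1  {3,5,6,7}→4  {4,5,6,7}→6
  5 left: {1,2,3,6,7}→1  {2,3,5,6,7}→5  {3,4,5,6,7}→10
  6 left: {0,1,2,3,6,7}→1  {1,2,3,5,6,7}→6  {2,3,4,5,6,7}→15
  placing 0:l first → 21 extensions
  placing 4:k first → 7 extensions
total linear extensions = 28

28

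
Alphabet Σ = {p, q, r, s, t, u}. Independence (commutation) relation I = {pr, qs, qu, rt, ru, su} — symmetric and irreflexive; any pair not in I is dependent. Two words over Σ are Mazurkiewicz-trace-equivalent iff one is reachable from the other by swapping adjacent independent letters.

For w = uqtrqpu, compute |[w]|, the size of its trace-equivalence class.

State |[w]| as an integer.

drop 0:u onto floor
drop 1:q onto floor
drop 2:t onto {0:u, 1:q}
drop 3:r onto {1:q}
drop 4:q onto {2:t, 3:r}
drop 5:p onto {4:q}
drop 6:u onto {5:p}
ground layer = {0:u, 1:q}
drop-orders for the pieces not yet dropped (sum over which currently-grounded one goes next):
  1 to go: {6} 1
  2 to go: {5,6} 1
  3 to go: {4,5,6} 1
  4 to go: {2,4,5,6} 1  {3,4,5,6} 1
  5 to go: {0,2,4,5,6} 1  {2,3,4,5,6} 2
  if 0:u drops first: 2 orders
  if 1:q drops first: 3 orders
heap linearizations: 5

5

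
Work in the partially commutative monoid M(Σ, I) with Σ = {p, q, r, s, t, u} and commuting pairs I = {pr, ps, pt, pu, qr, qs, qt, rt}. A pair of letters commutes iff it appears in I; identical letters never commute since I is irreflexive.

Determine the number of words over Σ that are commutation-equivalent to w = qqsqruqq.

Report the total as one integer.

10

drop 0:q onto floor
drop 1:q onto {0:q}
drop 2:s onto floor
drop 3:q onto {1:q}
drop 4:r onto {2:s}
drop 5:u onto {3:q, 4:r}
drop 6:q onto {5:u}
drop 7:q onto {6:q}
ground layer = {0:q, 2:s}
drop-orders for the pieces not yet dropped (sum over which currently-grounded one goes next):
  1 to go: {7} 1
  2 to go: {6,7} 1
  3 to go: {5,6,7} 1
  4 to go: {3,5,6,7} 1  {4,5,6,7} 1
  5 to go: {1,3,5,6,7} 1  {2,4,5,6,7} 1  {3,4,5,6,7} 2
  6 to go: {0,1,3,5,6,7} 1  {1,3,4,5,6,7} 3  {2,3,4,5,6,7} 3
  if 0:q drops first: 6 orders
  if 2:s drops first: 4 orders
heap linearizations: 10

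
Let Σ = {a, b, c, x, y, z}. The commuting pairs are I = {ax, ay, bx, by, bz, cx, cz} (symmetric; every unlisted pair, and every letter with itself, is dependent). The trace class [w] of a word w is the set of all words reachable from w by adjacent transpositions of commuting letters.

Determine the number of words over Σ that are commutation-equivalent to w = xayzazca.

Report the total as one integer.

6

piece 0:x — minimal
piece 1:a — minimal
piece 2:y rests on {0:x}
piece 3:z rests on {1:a, 2:y}
piece 4:a rests on {3:z}
piece 5:z rests on {4:a}
piece 6:c rests on {4:a}
piece 7:a rests on {5:z, 6:c}
minimal pieces: {0:x, 1:a}
ways to finish when only these pieces remain (= sum over removing one remaining piece with nothing left below it):
  1 left: {7}→1
  2 left: {5,7}→1  {6,7}→1
  3 left: {5,6,7}→2
  4 left: {4,5,6,7}→2
  5 left: {3,4,5,6,7}→2
  6 left: {1,3,4,5,6,7}→2  {2,3,4,5,6,7}→2
  placing 0:x first → 4 extensions
  placing 1:a first → 2 extensions
total linear extensions = 6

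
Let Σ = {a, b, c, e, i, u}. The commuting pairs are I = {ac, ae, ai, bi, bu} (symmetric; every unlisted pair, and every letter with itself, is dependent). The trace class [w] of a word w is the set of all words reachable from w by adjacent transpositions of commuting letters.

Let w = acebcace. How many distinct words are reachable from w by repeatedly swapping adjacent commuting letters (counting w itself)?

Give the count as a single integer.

12

piece 0:a — minimal
piece 1:c — minimal
piece 2:e rests on {1:c}
piece 3:b rests on {0:a, 2:e}
piece 4:c rests on {3:b}
piece 5:a rests on {3:b}
piece 6:c rests on {4:c}
piece 7:e rests on {6:c}
minimal pieces: {0:a, 1:c}
ways to finish when only these pieces remain (= sum over removing one remaining piece with nothing left below it):
  1 left: {5}→1  {7}→1
  2 left: {5,7}→2  {6,7}→1
  3 left: {4,6,7}→1  {5,6,7}→3
  4 left: {4,5,6,7}→4
  5 left: {3,4,5,6,7}→4
  6 left: {0,3,4,5,6,7}→4  {2,3,4,5,6,7}→4
  placing 0:a first → 4 extensions
  placing 1:c first → 8 extensions
total linear extensions = 12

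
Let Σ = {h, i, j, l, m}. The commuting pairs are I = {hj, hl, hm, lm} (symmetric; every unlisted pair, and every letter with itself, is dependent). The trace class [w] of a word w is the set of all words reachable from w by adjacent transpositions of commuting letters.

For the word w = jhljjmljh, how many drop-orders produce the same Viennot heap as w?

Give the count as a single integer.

0(j) covers ∅
1(h) covers ∅
2(l) covers 0:j
3(j) covers 2:l
4(j) covers 3:j
5(m) covers 4:j
6(l) covers 4:j
7(j) covers 5:m, 6:l
8(h) covers 1:h
floor of heap: 0:j, 1:h
completions by unplaced set U, small U first (add the entries for U minus each lowest piece of U):
  |U|=1: {7}:1  {8}:1
  |U|=2: {1,8}:1  {5,7}:1  {6,7}:1  {7,8}:2
  |U|=3: {1,7,8}:3  {5,6,7}:2  {5,7,8}:3  {6,7,8}:3
  |U|=4: {1,5,7,8}:6  {1,6,7,8}:6  {4,5,6,7}:2  {5,6,7,8}:8
  |U|=5: {1,5,6,7,8}:20  {3,4,5,6,7}:2  {4,5,6,7,8}:10
  |U|=6: {1,4,5,6,7,8}:30  {2,3,4,5,6,7}:2  {3,4,5,6,7,8}:12
  |U|=7: {0,2,3,4,5,6,7}:2  {1,3,4,5,6,7,8}:42  {2,3,4,5,6,7,8}:14
  start at 0(j): 56
  start at 1(h): 16
sum over floor = 72

72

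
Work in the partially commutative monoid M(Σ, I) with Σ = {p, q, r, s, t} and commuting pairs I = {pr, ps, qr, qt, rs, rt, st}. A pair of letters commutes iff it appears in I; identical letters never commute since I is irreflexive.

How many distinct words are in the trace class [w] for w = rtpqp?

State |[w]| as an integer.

5

#0=r has no predecessor
#1=t has no predecessor
#2=p depends on [1:t]
#3=q depends on [2:p]
#4=p depends on [3:q]
sources: [0:r, 1:t]
N(rest) = Σ N(rest − s) over sources s of rest; N(one piece) = 1:
  size 1 → [0]=1  [4]=1
  size 2 → [0,4]=2  [3,4]=1
  size 3 → [0,3,4]=3  [2,3,4]=1
  first=0(r) contributes 1
  first=1(t) contributes 4
|[w]| = 5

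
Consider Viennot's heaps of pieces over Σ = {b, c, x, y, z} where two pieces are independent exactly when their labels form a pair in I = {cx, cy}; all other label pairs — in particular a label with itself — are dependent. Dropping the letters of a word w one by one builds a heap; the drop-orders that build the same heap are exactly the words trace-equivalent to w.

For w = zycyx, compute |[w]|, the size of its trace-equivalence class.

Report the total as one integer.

piece 0:z — minimal
piece 1:y rests on {0:z}
piece 2:c rests on {0:z}
piece 3:y rests on {1:y}
piece 4:x rests on {3:y}
minimal pieces: {0:z}
ways to finish when only these pieces remain (= sum over removing one remaining piece with nothing left below it):
  1 left: {2}→1  {4}→1
  2 left: {2,4}→2  {3,4}→1
  3 left: {1,3,4}→1  {2,3,4}→3
  placing 0:z first → 4 extensions

4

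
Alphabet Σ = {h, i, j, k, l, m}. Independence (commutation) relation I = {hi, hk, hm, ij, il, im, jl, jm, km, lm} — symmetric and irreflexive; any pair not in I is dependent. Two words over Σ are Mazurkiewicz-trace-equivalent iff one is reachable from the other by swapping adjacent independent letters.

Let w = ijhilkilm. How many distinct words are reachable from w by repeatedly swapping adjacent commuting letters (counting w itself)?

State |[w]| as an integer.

0(i) covers ∅
1(j) covers ∅
2(h) covers 1:j
3(i) covers 0:i
4(l) covers 2:h
5(k) covers 3:i, 4:l
6(i) covers 5:k
7(l) covers 5:k
8(m) covers ∅
floor of heap: 0:i, 1:j, 8:m
completions by unplaced set U, small U first (add the entries for U minus each lowest piece of U):
  |U|=1: {6}:1  {7}:1  {8}:1
  |U|=2: {6,7}:2  {6,8}:2  {7,8}:2
  |U|=3: {5,6,7}:2  {6,7,8}:6
  |U|=4: {3,5,6,7}:2  {4,5,6,7}:2  {5,6,7,8}:8
  |U|=5: {0,3,5,6,7}:2  {2,4,5,6,7}:2  {3,4,5,6,7}:4  {3,5,6,7,8}:10  {4,5,6,7,8}:10
  |U|=6: {0,3,4,5,6,7}:6  {0,3,5,6,7,8}:12  {1,2,4,5,6,7}:2  {2,3,4,5,6,7}:6  {2,4,5,6,7,8}:12  {3,4,5,6,7,8}:24
  |U|=7: {0,2,3,4,5,6,7}:12  {0,3,4,5,6,7,8}:42  {1,2,3,4,5,6,7}:8  {1,2,4,5,6,7,8}:14  {2,3,4,5,6,7,8}:42
  start at 0(i): 64
  start at 1(j): 96
  start at 8(m): 20
sum over floor = 180

180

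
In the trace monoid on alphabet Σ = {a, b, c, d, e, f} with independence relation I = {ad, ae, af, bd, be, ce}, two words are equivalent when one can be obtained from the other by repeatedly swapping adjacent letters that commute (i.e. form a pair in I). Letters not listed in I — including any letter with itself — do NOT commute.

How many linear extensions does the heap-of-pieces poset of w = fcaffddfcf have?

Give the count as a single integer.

0(f) covers ∅
1(c) covers 0:f
2(a) covers 1:c
3(f) covers 1:c
4(f) covers 3:f
5(d) covers 4:f
6(d) covers 5:d
7(f) covers 6:d
8(c) covers 2:a, 7:f
9(f) covers 8:c
floor of heap: 0:f
completions by unplaced set U, small U first (add the entries for U minus each lowest piece of U):
  |U|=1: {9}:1
  |U|=2: {8,9}:1
  |U|=3: {2,8,9}:1  {7,8,9}:1
  |U|=4: {2,7,8,9}:2  {6,7,8,9}:1
  |U|=5: {2,6,7,8,9}:3  {5,6,7,8,9}:1
  |U|=6: {2,5,6,7,8,9}:4  {4,5,6,7,8,9}:1
  |U|=7: {2,4,5,6,7,8,9}:5  {3,4,5,6,7,8,9}:1
  |U|=8: {2,3,4,5,6,7,8,9}:6
  start at 0(f): 6

6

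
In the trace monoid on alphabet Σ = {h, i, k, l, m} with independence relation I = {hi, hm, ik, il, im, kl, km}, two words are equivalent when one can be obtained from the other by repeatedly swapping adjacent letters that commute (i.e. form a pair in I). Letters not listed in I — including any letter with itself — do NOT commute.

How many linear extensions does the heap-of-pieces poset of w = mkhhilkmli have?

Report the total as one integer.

765

0(m) covers ∅
1(k) covers ∅
2(h) covers 1:k
3(h) covers 2:h
4(i) covers ∅
5(l) covers 0:m, 3:h
6(k) covers 3:h
7(m) covers 5:l
8(l) covers 7:m
9(i) covers 4:i
floor of heap: 0:m, 1:k, 4:i
completions by unplaced set U, small U first (add the entries for U minus each lowest piece of U):
  |U|=1: {6}:1  {8}:1  {9}:1
  |U|=2: {4,9}:1  {6,8}:2  {6,9}:2  {7,8}:1  {8,9}:2
  |U|=3: {4,6,9}:3  {4,8,9}:3  {5,7,8}:1  {6,7,8}:3  {6,8,9}:6  {7,8,9}:3
  |U|=4: {0,5,7,8}:1  {4,6,8,9}:12  {4,7,8,9}:6  {5,6,7,8}:4  {5,7,8,9}:4  {6,7,8,9}:12
  |U|=5: {0,5,6,7,8}:5  {0,5,7,8,9}:5  {3,5,6,7,8}:4  {4,5,7,8,9}:10  {4,6,7,8,9}:30  {5,6,7,8,9}:20
  |U|=6: {0,3,5,6,7,8}:9  {0,4,5,7,8,9}:15  {0,5,6,7,8,9}:30  {2,3,5,6,7,8}:4  {3,5,6,7,8,9}:24  {4,5,6,7,8,9}:60
  |U|=7: {0,2,3,5,6,7,8}:13  {0,3,5,6,7,8,9}:63  {0,4,5,6,7,8,9}:105  {1,2,3,5,6,7,8}:4  {2,3,5,6,7,8,9}:28  {3,4,5,6,7,8,9}:84
  |U|=8: {0,1,2,3,5,6,7,8}:17  {0,2,3,5,6,7,8,9}:104  {0,3,4,5,6,7,8,9}:252  {1,2,3,5,6,7,8,9}:32  {2,3,4,5,6,7,8,9}:112
  start at 0(m): 144
  start at 1(k): 468
  start at 4(i): 153
sum over floor = 765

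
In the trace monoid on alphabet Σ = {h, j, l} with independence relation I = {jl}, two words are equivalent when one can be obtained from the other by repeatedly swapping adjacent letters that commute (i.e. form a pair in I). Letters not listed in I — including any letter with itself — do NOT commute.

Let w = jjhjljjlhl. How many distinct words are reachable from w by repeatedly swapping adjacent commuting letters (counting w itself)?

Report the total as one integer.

10

#0=j has no predecessor
#1=j depends on [0:j]
#2=h depends on [1:j]
#3=j depends on [2:h]
#4=l depends on [2:h]
#5=j depends on [3:j]
#6=j depends on [5:j]
#7=l depends on [4:l]
#8=h depends on [6:j, 7:l]
#9=l depends on [8:h]
sources: [0:j]
N(rest) = Σ N(rest − s) over sources s of rest; N(one piece) = 1:
  size 1 → [9]=1
  size 2 → [8,9]=1
  size 3 → [6,8,9]=1  [7,8,9]=1
  size 4 → [4,7,8,9]=1  [5,6,8,9]=1  [6,7,8,9]=2
  size 5 → [3,5,6,8,9]=1  [4,6,7,8,9]=3  [5,6,7,8,9]=3
  size 6 → [3,5,6,7,8,9]=4  [4,5,6,7,8,9]=6
  size 7 → [3,4,5,6,7,8,9]=10
  size 8 → [2,3,4,5,6,7,8,9]=10
  first=0(j) contributes 10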